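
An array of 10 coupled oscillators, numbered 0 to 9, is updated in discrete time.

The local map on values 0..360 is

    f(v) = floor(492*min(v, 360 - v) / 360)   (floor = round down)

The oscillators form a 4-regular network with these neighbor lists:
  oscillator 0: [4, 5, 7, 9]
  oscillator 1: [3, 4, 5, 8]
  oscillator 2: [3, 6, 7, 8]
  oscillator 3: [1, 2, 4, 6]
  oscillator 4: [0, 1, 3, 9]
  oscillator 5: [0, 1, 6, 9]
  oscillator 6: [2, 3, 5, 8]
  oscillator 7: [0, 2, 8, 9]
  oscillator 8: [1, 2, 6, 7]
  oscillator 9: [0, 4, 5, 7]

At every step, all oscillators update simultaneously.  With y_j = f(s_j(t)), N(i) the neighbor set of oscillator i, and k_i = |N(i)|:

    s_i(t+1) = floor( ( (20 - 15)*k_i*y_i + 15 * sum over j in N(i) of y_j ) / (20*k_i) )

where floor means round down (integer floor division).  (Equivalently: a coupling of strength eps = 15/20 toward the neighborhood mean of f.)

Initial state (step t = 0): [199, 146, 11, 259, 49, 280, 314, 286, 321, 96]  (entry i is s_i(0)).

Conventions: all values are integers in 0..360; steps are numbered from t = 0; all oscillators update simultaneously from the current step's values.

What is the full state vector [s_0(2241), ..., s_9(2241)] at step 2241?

Simulating step by step:
t=0: [199, 146, 11, 259, 49, 280, 314, 286, 321, 96]
t=1: [131, 118, 70, 98, 145, 142, 74, 103, 83, 125]
t=2: [176, 159, 115, 137, 170, 163, 125, 139, 121, 175]
t=3: [225, 205, 172, 192, 223, 217, 179, 197, 178, 225]
t=4: [193, 212, 234, 221, 198, 203, 230, 214, 231, 193]
t=5: [218, 200, 181, 192, 214, 210, 185, 200, 184, 218]
t=6: [201, 218, 234, 226, 206, 209, 231, 218, 232, 201]
t=7: [209, 193, 179, 186, 204, 202, 181, 194, 181, 209]
t=8: [212, 227, 239, 233, 217, 219, 237, 225, 237, 212]
t=9: [195, 181, 171, 176, 190, 189, 172, 184, 172, 195]
t=10: [230, 237, 236, 237, 233, 232, 235, 232, 237, 230]
t=11: [175, 170, 169, 169, 172, 173, 169, 173, 169, 175]
t=12: [237, 232, 231, 231, 235, 235, 231, 234, 231, 237]
t=13: [169, 173, 175, 174, 171, 171, 174, 172, 174, 169]
t=14: [232, 235, 237, 236, 233, 233, 236, 234, 236, 232]
t=15: [173, 170, 169, 169, 172, 172, 169, 171, 169, 173]
t=16: [235, 232, 230, 231, 233, 233, 230, 233, 230, 235]
t=17: [171, 174, 176, 175, 172, 172, 176, 173, 175, 171]
t=18: [234, 237, 238, 238, 235, 235, 238, 236, 238, 234]
t=19: [170, 168, 166, 167, 169, 169, 166, 169, 166, 170]
t=20: [230, 228, 227, 227, 230, 229, 227, 229, 227, 230]
t=21: [177, 179, 180, 180, 178, 178, 180, 179, 180, 177]
t=22: [242, 244, 245, 245, 243, 243, 245, 243, 245, 242]
t=23: [159, 158, 157, 157, 159, 159, 157, 159, 157, 159]
t=24: [217, 215, 214, 214, 216, 216, 214, 215, 214, 217]
t=25: [195, 197, 198, 198, 196, 196, 198, 197, 198, 195]
t=26: [224, 222, 221, 221, 223, 223, 221, 222, 221, 224]
t=27: [186, 188, 188, 188, 186, 186, 188, 187, 188, 186]
t=28: [236, 235, 235, 235, 236, 236, 235, 236, 235, 236]
t=29: [169, 169, 169, 169, 169, 169, 169, 169, 169, 169]
t=30: [230, 230, 230, 230, 230, 230, 230, 230, 230, 230]
t=31: [177, 177, 177, 177, 177, 177, 177, 177, 177, 177]
t=32: [241, 241, 241, 241, 241, 241, 241, 241, 241, 241]
t=33: [162, 162, 162, 162, 162, 162, 162, 162, 162, 162]
t=34: [221, 221, 221, 221, 221, 221, 221, 221, 221, 221]
t=35: [189, 189, 189, 189, 189, 189, 189, 189, 189, 189]
t=36: [233, 233, 233, 233, 233, 233, 233, 233, 233, 233]
t=37: [173, 173, 173, 173, 173, 173, 173, 173, 173, 173]
t=38: [236, 236, 236, 236, 236, 236, 236, 236, 236, 236]
t=39: [169, 169, 169, 169, 169, 169, 169, 169, 169, 169]

Answer: [177, 177, 177, 177, 177, 177, 177, 177, 177, 177]
Key observation: The state at step 29, [169, 169, 169, 169, 169, 169, 169, 169, 169, 169], reappears at step 39: the system is in a cycle of period 10 from step 29 on.  Therefore the state at step 2241 equals the state at step 29 + ((2241 - 29) mod 10) = 31, which is [177, 177, 177, 177, 177, 177, 177, 177, 177, 177].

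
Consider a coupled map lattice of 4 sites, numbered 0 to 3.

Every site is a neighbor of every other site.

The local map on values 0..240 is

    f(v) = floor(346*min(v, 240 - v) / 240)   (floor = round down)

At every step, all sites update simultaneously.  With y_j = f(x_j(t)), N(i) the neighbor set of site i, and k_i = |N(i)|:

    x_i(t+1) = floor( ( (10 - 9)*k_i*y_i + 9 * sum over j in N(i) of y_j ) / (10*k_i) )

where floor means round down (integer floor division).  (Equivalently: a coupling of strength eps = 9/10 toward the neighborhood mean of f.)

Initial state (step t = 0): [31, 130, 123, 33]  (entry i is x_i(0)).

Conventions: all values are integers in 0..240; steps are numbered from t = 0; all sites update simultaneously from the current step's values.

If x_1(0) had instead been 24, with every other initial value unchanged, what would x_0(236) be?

Answer: x_0(236) = 141
Key observation: The state at step 25, [142, 142, 142, 142], reappears at step 27: the system is in a cycle of period 2 from step 25 on.  Therefore the state at step 236 equals the state at step 25 + ((236 - 25) mod 2) = 26, which is [141, 141, 141, 141].

Derivation:
t=0: [31, 24, 123, 33]
t=1: [79, 81, 54, 78]
t=2: [102, 102, 110, 103]
t=3: [150, 150, 148, 150]
t=4: [129, 129, 129, 129]
t=5: [160, 160, 160, 160]
t=6: [115, 115, 115, 115]
t=7: [165, 165, 165, 165]
t=8: [108, 108, 108, 108]
t=9: [155, 155, 155, 155]
t=10: [122, 122, 122, 122]
t=11: [170, 170, 170, 170]
t=12: [100, 100, 100, 100]
t=13: [144, 144, 144, 144]
t=14: [138, 138, 138, 138]
t=15: [147, 147, 147, 147]
t=16: [134, 134, 134, 134]
t=17: [152, 152, 152, 152]
t=18: [126, 126, 126, 126]
t=19: [164, 164, 164, 164]
t=20: [109, 109, 109, 109]
t=21: [157, 157, 157, 157]
t=22: [119, 119, 119, 119]
t=23: [171, 171, 171, 171]
t=24: [99, 99, 99, 99]
t=25: [142, 142, 142, 142]
t=26: [141, 141, 141, 141]
t=27: [142, 142, 142, 142]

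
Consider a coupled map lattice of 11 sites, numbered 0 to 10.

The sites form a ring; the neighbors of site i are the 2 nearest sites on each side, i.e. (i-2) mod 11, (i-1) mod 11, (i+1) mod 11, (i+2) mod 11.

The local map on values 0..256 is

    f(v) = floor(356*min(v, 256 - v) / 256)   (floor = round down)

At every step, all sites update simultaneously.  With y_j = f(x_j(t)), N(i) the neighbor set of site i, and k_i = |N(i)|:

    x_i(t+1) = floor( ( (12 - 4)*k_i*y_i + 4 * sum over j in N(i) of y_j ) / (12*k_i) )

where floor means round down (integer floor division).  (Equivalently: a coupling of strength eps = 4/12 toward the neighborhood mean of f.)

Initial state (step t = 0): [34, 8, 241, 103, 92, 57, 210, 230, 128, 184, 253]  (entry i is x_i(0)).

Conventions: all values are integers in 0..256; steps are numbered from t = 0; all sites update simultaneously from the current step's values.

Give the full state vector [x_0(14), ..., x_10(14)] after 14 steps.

Simulating step by step:
t=0: [34, 8, 241, 103, 92, 57, 210, 230, 128, 184, 253]
t=1: [42, 25, 40, 115, 110, 83, 77, 59, 135, 88, 30]
t=2: [59, 48, 70, 135, 137, 118, 114, 97, 141, 110, 59]
t=3: [87, 79, 104, 153, 158, 161, 157, 142, 149, 139, 92]
t=4: [125, 117, 138, 138, 137, 135, 139, 153, 147, 154, 129]
t=5: [168, 164, 164, 164, 164, 164, 160, 147, 152, 147, 169]
t=6: [125, 126, 126, 127, 127, 129, 134, 146, 142, 145, 125]
t=7: [171, 174, 175, 175, 175, 173, 167, 156, 159, 157, 170]
t=8: [118, 114, 112, 112, 113, 117, 123, 135, 132, 133, 121]
t=9: [163, 158, 156, 156, 158, 162, 168, 168, 171, 170, 167]
t=10: [129, 134, 137, 137, 134, 129, 123, 122, 119, 120, 123]
t=11: [173, 169, 166, 166, 169, 173, 170, 169, 166, 167, 170]
t=12: [117, 120, 123, 123, 120, 117, 119, 120, 123, 121, 119]
t=13: [163, 166, 169, 169, 166, 163, 165, 166, 169, 167, 165]
t=14: [127, 124, 121, 121, 124, 127, 125, 124, 121, 123, 125]

Answer: [127, 124, 121, 121, 124, 127, 125, 124, 121, 123, 125]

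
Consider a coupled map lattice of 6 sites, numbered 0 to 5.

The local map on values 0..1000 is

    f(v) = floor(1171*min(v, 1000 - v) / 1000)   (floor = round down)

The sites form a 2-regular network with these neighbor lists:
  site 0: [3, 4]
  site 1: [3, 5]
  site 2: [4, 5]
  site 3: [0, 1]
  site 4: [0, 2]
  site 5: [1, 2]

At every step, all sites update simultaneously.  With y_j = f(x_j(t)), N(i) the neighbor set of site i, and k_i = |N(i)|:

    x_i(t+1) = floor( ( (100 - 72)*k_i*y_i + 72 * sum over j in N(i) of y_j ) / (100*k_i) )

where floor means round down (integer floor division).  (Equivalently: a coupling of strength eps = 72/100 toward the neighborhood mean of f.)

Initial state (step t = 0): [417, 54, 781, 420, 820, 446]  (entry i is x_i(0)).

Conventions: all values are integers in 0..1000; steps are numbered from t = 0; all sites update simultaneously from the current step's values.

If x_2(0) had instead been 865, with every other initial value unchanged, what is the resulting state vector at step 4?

Simulating step by step:
t=0: [417, 54, 865, 420, 820, 446]
t=1: [389, 382, 307, 335, 291, 225]
t=2: [390, 360, 317, 434, 388, 363]
t=3: [474, 453, 420, 457, 424, 404]
t=4: [526, 511, 486, 540, 515, 500]

Answer: [526, 511, 486, 540, 515, 500]
Key observation: This trace re-runs the system from the modified initial state.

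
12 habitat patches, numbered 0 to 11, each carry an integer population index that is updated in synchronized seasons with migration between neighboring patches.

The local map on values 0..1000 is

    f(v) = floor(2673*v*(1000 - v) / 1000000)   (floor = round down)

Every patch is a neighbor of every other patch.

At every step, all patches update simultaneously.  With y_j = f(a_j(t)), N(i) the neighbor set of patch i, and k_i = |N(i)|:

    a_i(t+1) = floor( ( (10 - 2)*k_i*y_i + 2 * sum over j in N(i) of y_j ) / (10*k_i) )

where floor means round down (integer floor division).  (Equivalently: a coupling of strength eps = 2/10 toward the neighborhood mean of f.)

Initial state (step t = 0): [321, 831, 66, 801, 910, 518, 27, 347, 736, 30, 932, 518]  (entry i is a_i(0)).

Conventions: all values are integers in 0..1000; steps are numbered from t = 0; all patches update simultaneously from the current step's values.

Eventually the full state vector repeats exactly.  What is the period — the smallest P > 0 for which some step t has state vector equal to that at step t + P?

Answer: 2
Key observation: The state at step 10, [625, 625, 625, 625, 625, 625, 625, 625, 625, 625, 625, 625], reappears at step 12 — and no state repeats earlier — so the cycle the system enters has period 2.

Derivation:
t=0: [321, 831, 66, 801, 910, 518, 27, 347, 736, 30, 932, 518]
t=1: [537, 375, 210, 415, 252, 604, 137, 555, 488, 142, 214, 604]
t=2: [638, 609, 465, 626, 512, 619, 366, 635, 641, 373, 470, 619]
t=3: [620, 635, 657, 627, 659, 630, 623, 622, 619, 627, 658, 630]
t=4: [626, 619, 605, 623, 604, 622, 625, 626, 627, 623, 605, 622]
t=5: [626, 629, 636, 627, 636, 628, 626, 626, 626, 627, 636, 628]
t=6: [624, 622, 619, 624, 619, 623, 624, 624, 624, 624, 619, 623]
t=7: [627, 627, 629, 627, 629, 627, 627, 627, 627, 627, 629, 627]
t=8: [624, 624, 623, 624, 623, 624, 624, 624, 624, 624, 623, 624]
t=9: [627, 627, 627, 627, 627, 627, 627, 627, 627, 627, 627, 627]
t=10: [625, 625, 625, 625, 625, 625, 625, 625, 625, 625, 625, 625]
t=11: [626, 626, 626, 626, 626, 626, 626, 626, 626, 626, 626, 626]
t=12: [625, 625, 625, 625, 625, 625, 625, 625, 625, 625, 625, 625]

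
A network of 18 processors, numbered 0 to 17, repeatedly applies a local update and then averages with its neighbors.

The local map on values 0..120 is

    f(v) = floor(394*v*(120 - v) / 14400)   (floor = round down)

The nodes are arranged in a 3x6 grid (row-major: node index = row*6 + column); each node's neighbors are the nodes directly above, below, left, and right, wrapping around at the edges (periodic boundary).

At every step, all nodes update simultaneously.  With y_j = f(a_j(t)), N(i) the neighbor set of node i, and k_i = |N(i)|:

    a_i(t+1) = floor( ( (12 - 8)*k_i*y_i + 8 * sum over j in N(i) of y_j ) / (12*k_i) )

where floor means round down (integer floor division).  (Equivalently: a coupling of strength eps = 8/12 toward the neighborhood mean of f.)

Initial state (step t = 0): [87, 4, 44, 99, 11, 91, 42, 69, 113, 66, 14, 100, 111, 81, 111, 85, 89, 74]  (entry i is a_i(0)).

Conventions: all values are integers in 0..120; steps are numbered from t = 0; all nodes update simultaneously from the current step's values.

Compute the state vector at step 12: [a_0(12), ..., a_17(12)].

Simulating step by step:
t=0: [87, 4, 44, 99, 11, 91, 42, 69, 113, 66, 14, 100, 111, 81, 111, 85, 89, 74]
t=1: [59, 62, 49, 68, 51, 66, 72, 66, 58, 65, 56, 67, 66, 55, 55, 69, 66, 69]
t=2: [97, 97, 96, 96, 96, 96, 96, 96, 97, 97, 97, 96, 96, 97, 96, 96, 96, 96]
t=3: [62, 61, 62, 62, 62, 62, 62, 62, 62, 61, 62, 62, 62, 62, 62, 62, 62, 63]
t=4: [98, 98, 98, 98, 98, 98, 98, 98, 98, 98, 98, 98, 98, 98, 98, 98, 98, 98]
t=5: [58, 58, 58, 58, 58, 58, 58, 58, 58, 58, 58, 58, 58, 58, 58, 58, 58, 58]
t=6: [98, 98, 98, 98, 98, 98, 98, 98, 98, 98, 98, 98, 98, 98, 98, 98, 98, 98]
t=7: [58, 58, 58, 58, 58, 58, 58, 58, 58, 58, 58, 58, 58, 58, 58, 58, 58, 58]
t=8: [98, 98, 98, 98, 98, 98, 98, 98, 98, 98, 98, 98, 98, 98, 98, 98, 98, 98]
t=9: [58, 58, 58, 58, 58, 58, 58, 58, 58, 58, 58, 58, 58, 58, 58, 58, 58, 58]
t=10: [98, 98, 98, 98, 98, 98, 98, 98, 98, 98, 98, 98, 98, 98, 98, 98, 98, 98]
t=11: [58, 58, 58, 58, 58, 58, 58, 58, 58, 58, 58, 58, 58, 58, 58, 58, 58, 58]
t=12: [98, 98, 98, 98, 98, 98, 98, 98, 98, 98, 98, 98, 98, 98, 98, 98, 98, 98]

Answer: [98, 98, 98, 98, 98, 98, 98, 98, 98, 98, 98, 98, 98, 98, 98, 98, 98, 98]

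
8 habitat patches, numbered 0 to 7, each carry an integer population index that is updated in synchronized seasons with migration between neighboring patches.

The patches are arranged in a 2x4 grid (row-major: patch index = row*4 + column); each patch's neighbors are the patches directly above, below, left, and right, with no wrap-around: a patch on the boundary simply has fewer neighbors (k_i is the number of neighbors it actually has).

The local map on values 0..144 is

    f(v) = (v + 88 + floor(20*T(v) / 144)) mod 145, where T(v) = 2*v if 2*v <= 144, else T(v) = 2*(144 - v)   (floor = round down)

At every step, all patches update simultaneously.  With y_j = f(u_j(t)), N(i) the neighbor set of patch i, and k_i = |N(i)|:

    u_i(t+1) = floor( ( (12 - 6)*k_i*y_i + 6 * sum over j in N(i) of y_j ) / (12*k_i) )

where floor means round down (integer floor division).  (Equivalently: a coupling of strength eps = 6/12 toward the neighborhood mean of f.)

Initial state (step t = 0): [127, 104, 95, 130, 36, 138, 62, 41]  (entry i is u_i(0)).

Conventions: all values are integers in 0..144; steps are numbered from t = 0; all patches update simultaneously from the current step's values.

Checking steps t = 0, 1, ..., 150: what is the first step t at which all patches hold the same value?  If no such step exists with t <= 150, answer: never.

Simulating step by step:
t=0: [127, 104, 95, 130, 36, 138, 62, 41]  (not all equal)
t=1: [85, 63, 51, 85, 106, 76, 56, 94]  (not all equal)
t=2: [42, 26, 17, 36, 49, 34, 22, 39]  (not all equal)
t=3: [102, 124, 116, 128, 70, 105, 120, 131]  (not all equal)
t=4: [54, 66, 69, 73, 44, 57, 68, 74]  (not all equal)
t=5: [48, 23, 30, 34, 78, 40, 28, 34]  (not all equal)
t=6: [41, 103, 124, 129, 55, 116, 127, 129]  (not all equal)
t=7: [87, 74, 70, 75, 58, 57, 72, 75]  (not all equal)
t=8: [35, 33, 34, 35, 23, 22, 31, 36]  (not all equal)
t=9: [127, 128, 130, 132, 120, 120, 127, 131]  (not all equal)
t=10: [73, 74, 75, 77, 70, 70, 74, 76]  (not all equal)
t=11: [34, 35, 36, 37, 32, 33, 35, 37]  (not all equal)
t=12: [130, 131, 133, 134, 129, 130, 132, 134]  (not all equal)
t=13: [76, 77, 78, 79, 76, 76, 78, 78]  (not all equal)
t=14: [37, 37, 39, 39, 37, 37, 38, 39]  (not all equal)
t=15: [135, 135, 136, 137, 135, 135, 136, 136]  (not all equal)
t=16: [80, 80, 80, 81, 80, 80, 80, 81]  (not all equal)
t=17: [40, 40, 40, 40, 40, 40, 40, 40]  (all equal)

Answer: 17
Key observation: Synchronization is absorbing here: once all patches are equal they stay equal, and step 17 is the first all-equal step.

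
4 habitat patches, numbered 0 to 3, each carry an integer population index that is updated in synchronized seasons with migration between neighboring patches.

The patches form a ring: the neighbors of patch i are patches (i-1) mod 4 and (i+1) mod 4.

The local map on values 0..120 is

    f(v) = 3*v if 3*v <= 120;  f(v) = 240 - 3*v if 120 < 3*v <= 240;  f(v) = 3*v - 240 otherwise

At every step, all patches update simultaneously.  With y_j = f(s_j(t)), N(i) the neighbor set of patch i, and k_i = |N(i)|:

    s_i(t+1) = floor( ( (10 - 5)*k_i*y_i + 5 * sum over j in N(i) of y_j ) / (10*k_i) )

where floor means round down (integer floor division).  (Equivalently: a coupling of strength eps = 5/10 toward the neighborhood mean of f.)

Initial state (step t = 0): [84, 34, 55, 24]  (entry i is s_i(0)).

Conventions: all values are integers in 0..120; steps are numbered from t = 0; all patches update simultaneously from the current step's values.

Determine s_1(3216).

Answer: s_1(3216) = 48
Key observation: The state at step 7, [96, 96, 96, 96], reappears at step 9: the system is in a cycle of period 2 from step 7 on.  Therefore the state at step 3216 equals the state at step 7 + ((3216 - 7) mod 2) = 8, which is [48, 48, 48, 48].

Derivation:
t=0: [84, 34, 55, 24]
t=1: [49, 72, 81, 57]
t=2: [69, 36, 24, 58]
t=3: [60, 80, 79, 59]
t=4: [45, 15, 17, 47]
t=5: [88, 61, 61, 88]
t=6: [32, 48, 48, 32]
t=7: [96, 96, 96, 96]
t=8: [48, 48, 48, 48]
t=9: [96, 96, 96, 96]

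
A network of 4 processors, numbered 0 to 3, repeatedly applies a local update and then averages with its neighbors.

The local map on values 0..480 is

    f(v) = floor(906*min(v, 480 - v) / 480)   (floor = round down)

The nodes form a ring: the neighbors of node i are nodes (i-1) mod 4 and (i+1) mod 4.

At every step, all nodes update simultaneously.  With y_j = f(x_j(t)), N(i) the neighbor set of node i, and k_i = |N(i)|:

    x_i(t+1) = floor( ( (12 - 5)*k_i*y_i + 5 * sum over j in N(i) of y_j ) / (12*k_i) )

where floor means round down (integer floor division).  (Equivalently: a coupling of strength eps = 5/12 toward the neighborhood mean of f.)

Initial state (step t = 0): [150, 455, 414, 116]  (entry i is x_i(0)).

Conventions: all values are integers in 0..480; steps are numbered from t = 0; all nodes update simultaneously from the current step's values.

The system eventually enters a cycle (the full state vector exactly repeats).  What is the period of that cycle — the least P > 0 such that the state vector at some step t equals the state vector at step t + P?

Answer: 6
Key observation: The state at step 53, [416, 418, 418, 416], reappears at step 59 — and no state repeats earlier — so the cycle the system enters has period 6.

Derivation:
t=0: [150, 455, 414, 116]
t=1: [220, 112, 127, 211]
t=2: [368, 259, 266, 368]
t=3: [253, 371, 365, 251]
t=4: [382, 253, 259, 386]
t=5: [233, 374, 369, 228]
t=6: [387, 251, 253, 385]
t=7: [229, 377, 376, 230]
t=8: [382, 244, 245, 384]
t=9: [237, 390, 388, 236]
t=10: [388, 227, 228, 388]
t=11: [226, 375, 376, 226]
t=12: [378, 245, 244, 378]
t=13: [244, 391, 391, 244]
t=14: [387, 224, 224, 387]
t=15: [226, 370, 370, 226]
t=16: [380, 252, 252, 380]
t=17: [238, 379, 379, 238]
t=18: [395, 243, 243, 395]
t=19: [219, 387, 387, 219]
t=20: [363, 224, 224, 363]
t=21: [262, 379, 379, 262]
t=22: [364, 236, 236, 364]
t=23: [265, 397, 397, 265]
t=24: [353, 207, 207, 353]
t=25: [270, 358, 358, 270]
t=26: [361, 264, 264, 361]
t=27: [262, 368, 368, 262]
t=28: [369, 252, 252, 369]
t=29: [255, 383, 383, 255]
t=30: [373, 233, 233, 373]
t=31: [250, 389, 389, 250]
t=32: [379, 225, 225, 379]
t=33: [238, 375, 375, 238]
t=34: [396, 250, 250, 396]
t=35: [215, 376, 376, 215]
t=36: [361, 239, 239, 361]
t=37: [271, 403, 403, 271]
t=38: [342, 196, 196, 342]
t=39: [282, 346, 346, 282]
t=40: [347, 277, 277, 347]
t=41: [278, 355, 355, 278]
t=42: [350, 265, 265, 350]
t=43: [278, 371, 371, 278]
t=44: [344, 241, 241, 344]
t=45: [296, 410, 410, 296]
t=46: [302, 176, 176, 302]
t=47: [334, 332, 332, 334]
t=48: [275, 278, 278, 275]
t=49: [384, 382, 382, 384]
t=50: [181, 183, 183, 181]
t=51: [341, 344, 344, 341]
t=52: [260, 257, 257, 260]
t=53: [416, 418, 418, 416]
t=54: [119, 117, 117, 119]
t=55: [223, 220, 220, 223]
t=56: [418, 416, 416, 418]
t=57: [117, 119, 119, 117]
t=58: [220, 223, 223, 220]
t=59: [416, 418, 418, 416]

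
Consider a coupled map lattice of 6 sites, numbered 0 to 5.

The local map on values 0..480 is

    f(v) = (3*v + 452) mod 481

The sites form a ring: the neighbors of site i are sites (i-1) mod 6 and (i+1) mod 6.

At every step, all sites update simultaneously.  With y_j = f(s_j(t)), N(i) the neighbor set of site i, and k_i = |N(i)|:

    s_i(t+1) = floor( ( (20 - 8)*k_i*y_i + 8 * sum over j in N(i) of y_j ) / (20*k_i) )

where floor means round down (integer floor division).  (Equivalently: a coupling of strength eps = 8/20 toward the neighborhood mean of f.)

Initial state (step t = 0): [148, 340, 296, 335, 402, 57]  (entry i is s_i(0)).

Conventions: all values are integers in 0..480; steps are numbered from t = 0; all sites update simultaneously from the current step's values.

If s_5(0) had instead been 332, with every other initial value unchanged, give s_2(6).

Simulating step by step:
t=0: [148, 340, 296, 335, 402, 332]
t=1: [255, 176, 235, 127, 132, 129]
t=2: [228, 100, 191, 323, 362, 339]
t=3: [163, 210, 183, 307, 154, 69]
t=4: [335, 171, 129, 341, 377, 285]
t=5: [78, 76, 221, 118, 159, 237]
t=6: [203, 191, 196, 315, 374, 251]

Answer: s_2(6) = 196
Key observation: This trace re-runs the system from the modified initial state.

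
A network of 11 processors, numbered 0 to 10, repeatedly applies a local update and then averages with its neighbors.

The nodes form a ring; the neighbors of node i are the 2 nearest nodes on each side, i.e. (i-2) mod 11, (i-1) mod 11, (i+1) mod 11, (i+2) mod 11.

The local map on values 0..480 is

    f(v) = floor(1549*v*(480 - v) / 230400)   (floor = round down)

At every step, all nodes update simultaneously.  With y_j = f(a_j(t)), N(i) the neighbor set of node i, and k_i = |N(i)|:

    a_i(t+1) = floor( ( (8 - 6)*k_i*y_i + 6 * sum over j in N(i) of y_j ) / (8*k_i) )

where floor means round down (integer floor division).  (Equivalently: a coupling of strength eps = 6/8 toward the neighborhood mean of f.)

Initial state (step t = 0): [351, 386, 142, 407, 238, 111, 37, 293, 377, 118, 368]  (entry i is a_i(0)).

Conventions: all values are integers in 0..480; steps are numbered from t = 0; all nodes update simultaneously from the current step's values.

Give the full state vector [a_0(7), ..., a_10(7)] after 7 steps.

Answer: [243, 243, 243, 243, 243, 243, 243, 243, 243, 243, 243]

Derivation:
t=0: [351, 386, 142, 407, 238, 111, 37, 293, 377, 118, 368]
t=1: [287, 267, 292, 279, 266, 268, 269, 266, 260, 298, 274]
t=2: [373, 376, 375, 378, 378, 380, 381, 378, 378, 375, 376]
t=3: [264, 262, 262, 259, 258, 256, 256, 258, 259, 262, 262]
t=4: [383, 383, 383, 384, 384, 384, 384, 384, 384, 383, 383]
t=5: [249, 248, 248, 247, 247, 247, 247, 247, 247, 248, 248]
t=6: [386, 386, 386, 386, 386, 386, 386, 386, 386, 386, 386]
t=7: [243, 243, 243, 243, 243, 243, 243, 243, 243, 243, 243]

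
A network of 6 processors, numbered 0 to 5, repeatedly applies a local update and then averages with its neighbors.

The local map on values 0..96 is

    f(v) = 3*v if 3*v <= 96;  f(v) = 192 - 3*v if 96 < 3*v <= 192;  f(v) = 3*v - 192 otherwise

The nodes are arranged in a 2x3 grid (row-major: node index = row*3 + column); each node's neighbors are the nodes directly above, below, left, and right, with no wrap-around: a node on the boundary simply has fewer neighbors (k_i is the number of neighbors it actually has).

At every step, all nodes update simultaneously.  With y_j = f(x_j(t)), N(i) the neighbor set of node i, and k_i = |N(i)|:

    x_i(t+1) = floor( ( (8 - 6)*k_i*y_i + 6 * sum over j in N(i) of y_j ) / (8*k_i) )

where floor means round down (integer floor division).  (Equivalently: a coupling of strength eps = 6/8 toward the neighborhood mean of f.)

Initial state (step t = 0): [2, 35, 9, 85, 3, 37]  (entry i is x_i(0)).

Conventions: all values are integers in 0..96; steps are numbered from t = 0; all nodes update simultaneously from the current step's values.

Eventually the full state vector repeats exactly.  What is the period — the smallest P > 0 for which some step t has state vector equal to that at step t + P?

Answer: 6
Key observation: The state at step 40, [12, 30, 12, 30, 12, 30], reappears at step 46 — and no state repeats earlier — so the cycle the system enters has period 6.

Derivation:
t=0: [2, 35, 9, 85, 3, 37]
t=1: [57, 32, 69, 21, 60, 33]
t=2: [64, 36, 74, 28, 66, 33]
t=3: [63, 30, 73, 23, 66, 36]
t=4: [60, 31, 72, 20, 62, 33]
t=5: [60, 33, 75, 21, 63, 34]
t=6: [61, 35, 76, 21, 62, 36]
t=7: [58, 34, 73, 21, 60, 36]
t=8: [61, 36, 72, 27, 62, 35]
t=9: [64, 30, 70, 25, 64, 33]
t=10: [61, 27, 73, 18, 64, 30]
t=11: [52, 29, 70, 16, 56, 32]
t=12: [59, 41, 73, 34, 63, 39]
t=13: [63, 28, 60, 29, 59, 30]
t=14: [64, 28, 68, 28, 69, 32]
t=15: [63, 27, 70, 26, 69, 34]
t=16: [60, 29, 68, 26, 66, 34]
t=17: [64, 29, 69, 26, 65, 29]
t=18: [61, 26, 69, 20, 63, 28]
t=19: [54, 26, 64, 19, 56, 27]
t=20: [58, 33, 59, 34, 60, 29]
t=21: [73, 34, 71, 33, 70, 31]
t=22: [75, 39, 73, 40, 73, 37]
t=23: [63, 40, 65, 40, 63, 40]
t=24: [54, 20, 54, 20, 54, 20]
t=25: [52, 37, 52, 37, 52, 37]
t=26: [69, 47, 69, 47, 69, 47]
t=27: [42, 24, 42, 24, 42, 24]
t=28: [70, 67, 70, 67, 70, 67]
t=29: [11, 15, 11, 15, 11, 15]
t=30: [42, 36, 42, 36, 42, 36]
t=31: [79, 70, 79, 70, 79, 70]
t=32: [24, 38, 24, 38, 24, 38]
t=33: [76, 73, 76, 73, 76, 73]
t=34: [29, 33, 29, 33, 29, 33]
t=35: [91, 88, 91, 88, 91, 88]
t=36: [74, 78, 74, 78, 74, 78]
t=37: [39, 33, 39, 33, 39, 33]
t=38: [88, 79, 88, 79, 88, 79]
t=39: [51, 65, 51, 65, 51, 65]
t=40: [12, 30, 12, 30, 12, 30]
t=41: [76, 49, 76, 49, 76, 49]
t=42: [42, 38, 42, 38, 42, 38]
t=43: [75, 69, 75, 69, 75, 69]
t=44: [19, 28, 19, 28, 19, 28]
t=45: [77, 63, 77, 63, 77, 63]
t=46: [12, 30, 12, 30, 12, 30]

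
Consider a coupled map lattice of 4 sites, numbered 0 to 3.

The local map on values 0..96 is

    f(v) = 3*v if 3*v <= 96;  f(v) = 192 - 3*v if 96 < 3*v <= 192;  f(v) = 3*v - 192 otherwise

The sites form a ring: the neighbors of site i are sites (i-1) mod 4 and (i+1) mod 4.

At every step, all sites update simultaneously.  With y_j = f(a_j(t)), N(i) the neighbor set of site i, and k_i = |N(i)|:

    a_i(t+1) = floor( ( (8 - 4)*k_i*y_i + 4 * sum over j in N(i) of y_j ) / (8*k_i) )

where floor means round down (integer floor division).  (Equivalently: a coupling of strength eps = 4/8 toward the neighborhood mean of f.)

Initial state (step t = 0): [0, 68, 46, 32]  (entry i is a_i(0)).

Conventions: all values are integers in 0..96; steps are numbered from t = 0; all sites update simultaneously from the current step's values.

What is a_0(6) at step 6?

Answer: a_0(6) = 51

Derivation:
t=0: [0, 68, 46, 32]
t=1: [27, 19, 54, 61]
t=2: [57, 56, 31, 32]
t=3: [40, 40, 76, 76]
t=4: [63, 63, 45, 45]
t=5: [16, 16, 43, 43]
t=6: [51, 51, 59, 59]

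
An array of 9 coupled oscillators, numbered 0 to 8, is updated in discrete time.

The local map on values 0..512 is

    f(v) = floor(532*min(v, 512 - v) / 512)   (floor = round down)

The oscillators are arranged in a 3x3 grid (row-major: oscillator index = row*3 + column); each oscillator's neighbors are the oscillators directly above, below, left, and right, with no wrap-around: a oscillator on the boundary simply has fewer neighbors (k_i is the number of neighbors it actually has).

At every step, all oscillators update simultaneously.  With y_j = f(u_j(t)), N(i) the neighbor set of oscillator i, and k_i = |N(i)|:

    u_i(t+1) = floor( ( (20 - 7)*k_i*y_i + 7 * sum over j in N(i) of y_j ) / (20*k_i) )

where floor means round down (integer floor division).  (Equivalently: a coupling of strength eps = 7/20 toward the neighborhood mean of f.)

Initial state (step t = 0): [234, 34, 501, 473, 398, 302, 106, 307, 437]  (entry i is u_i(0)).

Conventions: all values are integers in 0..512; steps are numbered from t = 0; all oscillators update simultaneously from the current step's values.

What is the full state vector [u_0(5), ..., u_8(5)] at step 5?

Simulating step by step:
t=0: [234, 34, 501, 473, 398, 302, 106, 307, 437]
t=1: [171, 66, 51, 80, 120, 165, 115, 174, 125]
t=2: [141, 85, 75, 102, 124, 146, 123, 160, 145]
t=3: [128, 98, 91, 115, 127, 139, 129, 155, 152]
t=4: [124, 107, 103, 123, 131, 138, 136, 153, 155]
t=5: [124, 115, 114, 129, 135, 140, 141, 153, 157]

Answer: [124, 115, 114, 129, 135, 140, 141, 153, 157]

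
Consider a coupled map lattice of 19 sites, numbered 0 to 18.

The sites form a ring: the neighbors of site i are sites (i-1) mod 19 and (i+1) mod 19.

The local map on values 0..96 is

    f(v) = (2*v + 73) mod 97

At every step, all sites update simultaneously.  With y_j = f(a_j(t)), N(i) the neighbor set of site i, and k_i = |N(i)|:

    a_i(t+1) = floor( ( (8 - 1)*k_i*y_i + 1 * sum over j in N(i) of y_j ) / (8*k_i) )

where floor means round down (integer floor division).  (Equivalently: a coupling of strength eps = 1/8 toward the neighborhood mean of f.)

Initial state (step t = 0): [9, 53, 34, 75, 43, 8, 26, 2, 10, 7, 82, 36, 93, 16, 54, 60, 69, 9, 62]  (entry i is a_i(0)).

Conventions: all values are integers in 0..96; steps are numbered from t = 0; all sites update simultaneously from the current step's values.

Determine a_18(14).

Answer: a_18(14) = 49

Derivation:
t=0: [9, 53, 34, 75, 43, 8, 26, 2, 10, 7, 82, 36, 93, 16, 54, 60, 69, 9, 62]
t=1: [84, 80, 45, 32, 61, 83, 34, 74, 91, 84, 46, 48, 60, 16, 80, 90, 26, 80, 14]
t=2: [43, 41, 62, 39, 6, 42, 43, 30, 58, 49, 66, 73, 89, 15, 38, 55, 30, 36, 8]
t=3: [63, 54, 9, 52, 81, 61, 60, 41, 87, 71, 15, 26, 51, 12, 51, 80, 39, 49, 84]
t=4: [12, 79, 89, 78, 40, 9, 87, 60, 51, 22, 8, 29, 70, 9, 70, 42, 54, 71, 46]
t=5: [6, 35, 54, 37, 56, 86, 58, 92, 75, 27, 81, 36, 24, 82, 26, 58, 78, 27, 60]
t=6: [83, 50, 79, 54, 83, 55, 87, 62, 31, 30, 40, 46, 26, 40, 32, 84, 38, 34, 91]
t=7: [47, 71, 42, 78, 50, 81, 51, 8, 35, 37, 55, 64, 32, 53, 41, 46, 51, 45, 58]
t=8: [68, 26, 56, 39, 71, 45, 76, 85, 48, 52, 78, 14, 40, 77, 60, 68, 76, 68, 89]
t=9: [18, 30, 82, 54, 25, 61, 34, 49, 71, 76, 35, 9, 51, 38, 87, 21, 29, 18, 51]
t=10: [17, 34, 45, 77, 28, 5, 43, 68, 24, 31, 47, 87, 77, 53, 50, 21, 31, 17, 69]
t=11: [12, 43, 62, 35, 35, 78, 60, 18, 24, 39, 66, 52, 37, 78, 72, 22, 35, 12, 16]
t=12: [4, 54, 9, 43, 45, 39, 86, 18, 25, 49, 18, 73, 50, 35, 23, 21, 41, 3, 7]
t=13: [81, 84, 88, 64, 65, 54, 48, 15, 28, 67, 16, 27, 70, 46, 23, 20, 56, 78, 86]
t=14: [42, 47, 51, 10, 13, 78, 68, 11, 29, 13, 9, 27, 22, 62, 24, 20, 80, 39, 49]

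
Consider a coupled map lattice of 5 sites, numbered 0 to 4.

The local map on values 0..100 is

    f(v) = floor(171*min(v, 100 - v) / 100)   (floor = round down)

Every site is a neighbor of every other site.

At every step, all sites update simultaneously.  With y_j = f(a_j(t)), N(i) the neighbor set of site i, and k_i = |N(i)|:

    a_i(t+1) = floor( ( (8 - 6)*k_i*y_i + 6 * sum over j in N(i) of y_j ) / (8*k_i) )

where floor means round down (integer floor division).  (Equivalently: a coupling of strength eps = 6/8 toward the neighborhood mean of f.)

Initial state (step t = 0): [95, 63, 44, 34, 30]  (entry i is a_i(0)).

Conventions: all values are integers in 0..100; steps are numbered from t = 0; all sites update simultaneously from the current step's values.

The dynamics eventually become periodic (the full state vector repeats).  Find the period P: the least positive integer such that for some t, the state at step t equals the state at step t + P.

Answer: 3
Key observation: The state at step 5, [83, 83, 83, 83, 83], reappears at step 8 — and no state repeats earlier — so the cycle the system enters has period 3.

Derivation:
t=0: [95, 63, 44, 34, 30]
t=1: [48, 51, 52, 51, 51]
t=2: [82, 82, 82, 82, 82]
t=3: [30, 30, 30, 30, 30]
t=4: [51, 51, 51, 51, 51]
t=5: [83, 83, 83, 83, 83]
t=6: [29, 29, 29, 29, 29]
t=7: [49, 49, 49, 49, 49]
t=8: [83, 83, 83, 83, 83]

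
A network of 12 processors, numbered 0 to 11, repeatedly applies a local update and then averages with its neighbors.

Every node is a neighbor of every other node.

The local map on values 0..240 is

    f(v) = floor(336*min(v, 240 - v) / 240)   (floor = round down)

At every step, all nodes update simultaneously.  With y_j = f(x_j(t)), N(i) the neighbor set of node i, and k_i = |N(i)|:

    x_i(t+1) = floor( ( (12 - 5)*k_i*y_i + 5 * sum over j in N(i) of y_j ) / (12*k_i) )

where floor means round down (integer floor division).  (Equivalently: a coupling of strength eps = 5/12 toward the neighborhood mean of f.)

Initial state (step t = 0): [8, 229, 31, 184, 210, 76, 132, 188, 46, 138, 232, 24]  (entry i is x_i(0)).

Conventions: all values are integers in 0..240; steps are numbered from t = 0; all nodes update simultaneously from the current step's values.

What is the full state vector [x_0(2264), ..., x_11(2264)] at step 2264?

Simulating step by step:
t=0: [8, 229, 31, 184, 210, 76, 132, 188, 46, 138, 232, 24]
t=1: [35, 37, 52, 71, 52, 86, 111, 68, 64, 106, 35, 47]
t=2: [67, 68, 79, 94, 79, 105, 124, 92, 88, 121, 67, 75]
t=3: [106, 107, 115, 126, 115, 135, 143, 125, 122, 145, 106, 112]
t=4: [149, 150, 156, 155, 156, 149, 142, 156, 159, 141, 149, 154]
t=5: [125, 124, 120, 121, 120, 125, 130, 120, 117, 131, 125, 121]
t=6: [161, 162, 165, 164, 165, 161, 157, 165, 162, 156, 161, 164]
t=7: [109, 109, 106, 107, 106, 109, 112, 106, 109, 113, 109, 107]
t=8: [151, 151, 149, 150, 149, 151, 153, 149, 151, 154, 151, 150]
t=9: [124, 124, 125, 125, 125, 124, 122, 125, 124, 122, 124, 125]
t=10: [162, 162, 161, 161, 161, 162, 163, 161, 162, 163, 162, 161]
t=11: [109, 109, 109, 109, 109, 109, 107, 109, 109, 107, 109, 109]
t=12: [151, 151, 151, 151, 151, 151, 150, 151, 151, 150, 151, 151]
t=13: [124, 124, 124, 124, 124, 124, 125, 124, 124, 125, 124, 124]
t=14: [161, 161, 161, 161, 161, 161, 161, 161, 161, 161, 161, 161]
t=15: [110, 110, 110, 110, 110, 110, 110, 110, 110, 110, 110, 110]
t=16: [154, 154, 154, 154, 154, 154, 154, 154, 154, 154, 154, 154]
t=17: [120, 120, 120, 120, 120, 120, 120, 120, 120, 120, 120, 120]
t=18: [168, 168, 168, 168, 168, 168, 168, 168, 168, 168, 168, 168]
t=19: [100, 100, 100, 100, 100, 100, 100, 100, 100, 100, 100, 100]
t=20: [140, 140, 140, 140, 140, 140, 140, 140, 140, 140, 140, 140]
t=21: [140, 140, 140, 140, 140, 140, 140, 140, 140, 140, 140, 140]

Answer: [140, 140, 140, 140, 140, 140, 140, 140, 140, 140, 140, 140]
Key observation: The state at step 20, [140, 140, 140, 140, 140, 140, 140, 140, 140, 140, 140, 140], reappears at step 21: the system is in a cycle of period 1 from step 20 on.  Therefore the state at step 2264 equals the state at step 20 + ((2264 - 20) mod 1) = 20, which is [140, 140, 140, 140, 140, 140, 140, 140, 140, 140, 140, 140].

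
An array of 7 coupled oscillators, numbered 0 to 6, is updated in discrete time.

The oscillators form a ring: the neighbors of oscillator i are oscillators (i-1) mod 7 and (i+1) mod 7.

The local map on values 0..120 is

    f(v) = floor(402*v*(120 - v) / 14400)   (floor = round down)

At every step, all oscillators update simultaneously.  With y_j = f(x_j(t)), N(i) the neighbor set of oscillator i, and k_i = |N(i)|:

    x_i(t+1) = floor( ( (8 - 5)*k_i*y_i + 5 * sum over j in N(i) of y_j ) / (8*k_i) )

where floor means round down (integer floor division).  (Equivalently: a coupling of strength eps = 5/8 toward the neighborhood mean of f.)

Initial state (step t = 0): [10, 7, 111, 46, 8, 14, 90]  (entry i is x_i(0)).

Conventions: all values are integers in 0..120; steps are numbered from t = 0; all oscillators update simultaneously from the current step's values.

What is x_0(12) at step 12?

Answer: x_0(12) = 100

Derivation:
t=0: [10, 7, 111, 46, 8, 14, 90]
t=1: [41, 26, 46, 51, 51, 46, 50]
t=2: [85, 83, 87, 97, 97, 96, 94]
t=3: [78, 82, 75, 67, 62, 64, 71]
t=4: [91, 90, 93, 97, 99, 99, 96]
t=5: [70, 72, 69, 63, 59, 59, 64]
t=6: [97, 96, 98, 99, 100, 100, 99]
t=7: [61, 62, 60, 57, 55, 55, 58]
t=8: [100, 100, 100, 99, 99, 99, 99]
t=9: [55, 55, 55, 57, 58, 58, 57]
t=10: [99, 99, 99, 99, 100, 100, 99]
t=11: [58, 58, 58, 57, 55, 55, 57]
t=12: [100, 100, 100, 99, 99, 99, 99]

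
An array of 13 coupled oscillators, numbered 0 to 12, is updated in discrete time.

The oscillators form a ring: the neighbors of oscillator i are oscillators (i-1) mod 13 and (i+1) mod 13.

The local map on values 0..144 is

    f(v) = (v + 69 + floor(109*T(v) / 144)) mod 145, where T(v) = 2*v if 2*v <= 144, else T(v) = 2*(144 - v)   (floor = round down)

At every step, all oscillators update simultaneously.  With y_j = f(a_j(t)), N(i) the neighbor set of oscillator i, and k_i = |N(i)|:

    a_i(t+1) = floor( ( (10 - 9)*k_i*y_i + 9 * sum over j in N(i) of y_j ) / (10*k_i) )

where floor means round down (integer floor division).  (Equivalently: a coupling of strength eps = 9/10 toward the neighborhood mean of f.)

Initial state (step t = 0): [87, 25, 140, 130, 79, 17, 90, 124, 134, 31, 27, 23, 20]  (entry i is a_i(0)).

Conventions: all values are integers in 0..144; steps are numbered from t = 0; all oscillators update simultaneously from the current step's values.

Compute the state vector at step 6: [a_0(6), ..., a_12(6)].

Simulating step by step:
t=0: [87, 25, 140, 130, 79, 17, 90, 124, 134, 31, 27, 23, 20]
t=1: [122, 88, 99, 84, 93, 99, 94, 83, 42, 94, 70, 127, 112]
t=2: [88, 86, 96, 93, 94, 93, 94, 64, 89, 66, 85, 89, 78]
t=3: [98, 94, 95, 92, 93, 93, 89, 93, 87, 96, 93, 99, 96]
t=4: [92, 92, 93, 93, 94, 94, 94, 96, 93, 95, 91, 92, 91]
t=5: [94, 94, 94, 93, 93, 93, 92, 93, 92, 94, 93, 94, 94]
t=6: [93, 93, 93, 93, 94, 94, 94, 94, 93, 93, 93, 93, 93]

Answer: [93, 93, 93, 93, 94, 94, 94, 94, 93, 93, 93, 93, 93]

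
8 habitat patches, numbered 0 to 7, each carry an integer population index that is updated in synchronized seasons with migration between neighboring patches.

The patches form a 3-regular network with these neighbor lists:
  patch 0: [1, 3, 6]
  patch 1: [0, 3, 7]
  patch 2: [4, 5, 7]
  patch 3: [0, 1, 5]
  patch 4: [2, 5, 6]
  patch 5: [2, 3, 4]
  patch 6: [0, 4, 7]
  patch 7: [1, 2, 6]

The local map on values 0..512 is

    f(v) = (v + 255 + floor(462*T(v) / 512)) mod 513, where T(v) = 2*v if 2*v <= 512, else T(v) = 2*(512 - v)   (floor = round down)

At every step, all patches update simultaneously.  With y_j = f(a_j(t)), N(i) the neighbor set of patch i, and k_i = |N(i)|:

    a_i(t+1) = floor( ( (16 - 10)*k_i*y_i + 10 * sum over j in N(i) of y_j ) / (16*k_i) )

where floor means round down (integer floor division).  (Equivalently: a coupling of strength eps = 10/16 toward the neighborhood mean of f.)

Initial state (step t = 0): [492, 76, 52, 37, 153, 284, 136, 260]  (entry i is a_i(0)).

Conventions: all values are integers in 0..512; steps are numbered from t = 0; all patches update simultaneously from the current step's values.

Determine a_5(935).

Answer: a_5(935) = 369
Key observation: The state at step 16, [369, 369, 369, 369, 369, 369, 369, 369], reappears at step 17: the system is in a cycle of period 1 from step 16 on.  Therefore the state at step 935 equals the state at step 16 + ((935 - 16) mod 1) = 16, which is [369, 369, 369, 369, 369, 369, 369, 369].

Derivation:
t=0: [492, 76, 52, 37, 153, 284, 136, 260]
t=1: [298, 401, 371, 379, 264, 357, 233, 377]
t=2: [388, 368, 386, 374, 407, 387, 406, 365]
t=3: [355, 365, 354, 361, 345, 353, 348, 360]
t=4: [378, 375, 381, 376, 384, 381, 382, 378]
t=5: [361, 362, 359, 361, 358, 359, 359, 360]
t=6: [375, 374, 376, 375, 377, 376, 376, 376]
t=7: [364, 364, 362, 364, 362, 363, 363, 363]
t=8: [373, 373, 373, 373, 373, 373, 373, 373]
t=9: [365, 365, 365, 365, 365, 365, 365, 365]
t=10: [372, 372, 372, 372, 372, 372, 372, 372]
t=11: [366, 366, 366, 366, 366, 366, 366, 366]
t=12: [371, 371, 371, 371, 371, 371, 371, 371]
t=13: [367, 367, 367, 367, 367, 367, 367, 367]
t=14: [370, 370, 370, 370, 370, 370, 370, 370]
t=15: [368, 368, 368, 368, 368, 368, 368, 368]
t=16: [369, 369, 369, 369, 369, 369, 369, 369]
t=17: [369, 369, 369, 369, 369, 369, 369, 369]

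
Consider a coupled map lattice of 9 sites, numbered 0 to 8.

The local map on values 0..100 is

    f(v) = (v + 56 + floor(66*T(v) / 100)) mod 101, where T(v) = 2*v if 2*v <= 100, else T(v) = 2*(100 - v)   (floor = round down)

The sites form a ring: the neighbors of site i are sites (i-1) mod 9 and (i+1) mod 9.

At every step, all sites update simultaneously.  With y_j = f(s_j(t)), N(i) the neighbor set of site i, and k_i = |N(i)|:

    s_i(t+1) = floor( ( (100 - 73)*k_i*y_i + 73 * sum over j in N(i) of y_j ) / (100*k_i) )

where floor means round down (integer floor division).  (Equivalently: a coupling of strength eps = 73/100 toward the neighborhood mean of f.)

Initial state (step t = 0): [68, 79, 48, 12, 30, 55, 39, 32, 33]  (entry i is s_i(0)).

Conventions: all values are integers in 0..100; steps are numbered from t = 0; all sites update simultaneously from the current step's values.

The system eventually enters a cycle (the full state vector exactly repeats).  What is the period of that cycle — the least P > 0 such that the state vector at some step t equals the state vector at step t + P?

Simulating step by step:
t=0: [68, 79, 48, 12, 30, 55, 39, 32, 33]
t=1: [51, 64, 70, 55, 61, 43, 47, 35, 42]
t=2: [61, 66, 66, 66, 62, 62, 50, 52, 52]
t=3: [67, 65, 65, 65, 66, 68, 69, 70, 68]
t=4: [65, 65, 66, 65, 65, 64, 64, 64, 64]
t=5: [66, 65, 65, 65, 66, 66, 66, 66, 66]
t=6: [65, 65, 66, 65, 65, 65, 65, 65, 65]
t=7: [66, 65, 65, 65, 66, 66, 66, 66, 66]

Answer: 2
Key observation: The state at step 5, [66, 65, 65, 65, 66, 66, 66, 66, 66], reappears at step 7 — and no state repeats earlier — so the cycle the system enters has period 2.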